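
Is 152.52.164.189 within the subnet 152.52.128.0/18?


Subnet network: 152.52.128.0
Test IP AND mask: 152.52.128.0
Yes, 152.52.164.189 is in 152.52.128.0/18


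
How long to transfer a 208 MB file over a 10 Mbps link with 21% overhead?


Effective throughput = 10 * (1 - 21/100) = 7.9 Mbps
File size in Mb = 208 * 8 = 1664 Mb
Time = 1664 / 7.9
Time = 210.6329 seconds


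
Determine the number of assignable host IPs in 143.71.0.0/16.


Host bits = 32 - 16 = 16
Total addresses = 2^16 = 65536
Usable = total - 2 (network and broadcast)
Usable hosts: 65534


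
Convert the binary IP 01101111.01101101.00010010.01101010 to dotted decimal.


01101111 = 111
01101101 = 109
00010010 = 18
01101010 = 106
IP: 111.109.18.106


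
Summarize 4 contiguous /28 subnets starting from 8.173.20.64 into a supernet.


Original prefix: /28
Number of subnets: 4 = 2^2
New prefix = 28 - 2 = 26
Supernet: 8.173.20.64/26


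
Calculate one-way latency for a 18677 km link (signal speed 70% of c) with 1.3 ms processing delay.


Speed = 0.7 * 3e5 km/s = 210000 km/s
Propagation delay = 18677 / 210000 = 0.0889 s = 88.9381 ms
Processing delay = 1.3 ms
Total one-way latency = 90.2381 ms


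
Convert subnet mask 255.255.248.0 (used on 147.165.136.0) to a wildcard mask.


Subnet mask: 255.255.248.0
Wildcard = 255.255.255.255 - subnet mask
255 - 255 = 0
255 - 255 = 0
255 - 248 = 7
255 - 0 = 255
Wildcard: 0.0.7.255


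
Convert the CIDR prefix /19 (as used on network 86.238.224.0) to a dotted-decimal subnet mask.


/19 means 19 network bits, 13 host bits
Binary: 11111111111111111110000000000000
Mask: 255.255.224.0


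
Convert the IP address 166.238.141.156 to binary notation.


166 = 10100110
238 = 11101110
141 = 10001101
156 = 10011100
Binary: 10100110.11101110.10001101.10011100


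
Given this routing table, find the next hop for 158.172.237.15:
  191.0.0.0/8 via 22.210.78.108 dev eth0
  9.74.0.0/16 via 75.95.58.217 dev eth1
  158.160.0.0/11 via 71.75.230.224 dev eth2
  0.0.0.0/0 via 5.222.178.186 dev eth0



Longest prefix match for 158.172.237.15:
  /8 191.0.0.0: no
  /16 9.74.0.0: no
  /11 158.160.0.0: MATCH
  /0 0.0.0.0: MATCH
Selected: next-hop 71.75.230.224 via eth2 (matched /11)


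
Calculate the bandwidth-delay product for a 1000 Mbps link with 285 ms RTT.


BDP = bandwidth * RTT
= 1000 Mbps * 285 ms
= 1000 * 1e6 * 285 / 1000 bits
= 285000000 bits
= 35625000 bytes
= 34790.0391 KB
BDP = 285000000 bits (35625000 bytes)


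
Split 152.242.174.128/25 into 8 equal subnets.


New prefix = 25 + 3 = 28
Each subnet has 16 addresses
  152.242.174.128/28
  152.242.174.144/28
  152.242.174.160/28
  152.242.174.176/28
  152.242.174.192/28
  152.242.174.208/28
  152.242.174.224/28
  152.242.174.240/28
Subnets: 152.242.174.128/28, 152.242.174.144/28, 152.242.174.160/28, 152.242.174.176/28, 152.242.174.192/28, 152.242.174.208/28, 152.242.174.224/28, 152.242.174.240/28


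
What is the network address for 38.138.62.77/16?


IP:   00100110.10001010.00111110.01001101
Mask: 11111111.11111111.00000000.00000000
AND operation:
Net:  00100110.10001010.00000000.00000000
Network: 38.138.0.0/16


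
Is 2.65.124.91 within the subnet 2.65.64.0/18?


Subnet network: 2.65.64.0
Test IP AND mask: 2.65.64.0
Yes, 2.65.124.91 is in 2.65.64.0/18


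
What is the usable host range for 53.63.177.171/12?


Network: 53.48.0.0
Broadcast: 53.63.255.255
First usable = network + 1
Last usable = broadcast - 1
Range: 53.48.0.1 to 53.63.255.254


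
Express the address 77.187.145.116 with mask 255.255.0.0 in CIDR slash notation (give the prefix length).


Binary: 11111111.11111111.00000000.00000000
Count leading 1s
Prefix: /16


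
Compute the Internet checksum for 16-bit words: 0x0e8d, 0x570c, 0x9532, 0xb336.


Sum all words (with carry folding):
+ 0x0e8d = 0x0e8d
+ 0x570c = 0x6599
+ 0x9532 = 0xfacb
+ 0xb336 = 0xae02
One's complement: ~0xae02
Checksum = 0x51fd


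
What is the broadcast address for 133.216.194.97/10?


Network: 133.192.0.0/10
Host bits = 22
Set all host bits to 1:
Broadcast: 133.255.255.255


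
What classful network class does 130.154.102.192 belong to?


First octet: 130
Binary: 10000010
10xxxxxx -> Class B (128-191)
Class B, default mask 255.255.0.0 (/16)


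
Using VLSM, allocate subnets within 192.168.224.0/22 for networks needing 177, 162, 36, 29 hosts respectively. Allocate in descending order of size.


177 hosts -> /24 (254 usable): 192.168.224.0/24
162 hosts -> /24 (254 usable): 192.168.225.0/24
36 hosts -> /26 (62 usable): 192.168.226.0/26
29 hosts -> /27 (30 usable): 192.168.226.64/27
Allocation: 192.168.224.0/24 (177 hosts, 254 usable); 192.168.225.0/24 (162 hosts, 254 usable); 192.168.226.0/26 (36 hosts, 62 usable); 192.168.226.64/27 (29 hosts, 30 usable)


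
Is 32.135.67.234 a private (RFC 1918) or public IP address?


RFC 1918 private ranges:
  10.0.0.0/8 (10.0.0.0 - 10.255.255.255)
  172.16.0.0/12 (172.16.0.0 - 172.31.255.255)
  192.168.0.0/16 (192.168.0.0 - 192.168.255.255)
Public (not in any RFC 1918 range)


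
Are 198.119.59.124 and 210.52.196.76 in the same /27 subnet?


Mask: 255.255.255.224
198.119.59.124 AND mask = 198.119.59.96
210.52.196.76 AND mask = 210.52.196.64
No, different subnets (198.119.59.96 vs 210.52.196.64)


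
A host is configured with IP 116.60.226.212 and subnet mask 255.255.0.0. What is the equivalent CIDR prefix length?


Binary: 11111111.11111111.00000000.00000000
Count leading 1s
Prefix: /16


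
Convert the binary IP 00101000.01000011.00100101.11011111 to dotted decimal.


00101000 = 40
01000011 = 67
00100101 = 37
11011111 = 223
IP: 40.67.37.223


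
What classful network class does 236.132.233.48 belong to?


First octet: 236
Binary: 11101100
1110xxxx -> Class D (224-239)
Class D (multicast), default mask N/A


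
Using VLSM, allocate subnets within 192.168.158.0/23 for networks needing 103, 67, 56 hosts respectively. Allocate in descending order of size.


103 hosts -> /25 (126 usable): 192.168.158.0/25
67 hosts -> /25 (126 usable): 192.168.158.128/25
56 hosts -> /26 (62 usable): 192.168.159.0/26
Allocation: 192.168.158.0/25 (103 hosts, 126 usable); 192.168.158.128/25 (67 hosts, 126 usable); 192.168.159.0/26 (56 hosts, 62 usable)


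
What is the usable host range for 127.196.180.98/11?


Network: 127.192.0.0
Broadcast: 127.223.255.255
First usable = network + 1
Last usable = broadcast - 1
Range: 127.192.0.1 to 127.223.255.254


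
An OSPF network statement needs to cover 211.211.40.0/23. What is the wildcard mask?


Subnet mask: 255.255.254.0
Wildcard = 255.255.255.255 - subnet mask
255 - 255 = 0
255 - 255 = 0
255 - 254 = 1
255 - 0 = 255
Wildcard: 0.0.1.255


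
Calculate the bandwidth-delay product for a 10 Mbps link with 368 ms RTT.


BDP = bandwidth * RTT
= 10 Mbps * 368 ms
= 10 * 1e6 * 368 / 1000 bits
= 3680000 bits
= 460000 bytes
= 449.2188 KB
BDP = 3680000 bits (460000 bytes)


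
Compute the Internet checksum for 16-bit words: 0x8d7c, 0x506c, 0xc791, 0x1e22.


Sum all words (with carry folding):
+ 0x8d7c = 0x8d7c
+ 0x506c = 0xdde8
+ 0xc791 = 0xa57a
+ 0x1e22 = 0xc39c
One's complement: ~0xc39c
Checksum = 0x3c63


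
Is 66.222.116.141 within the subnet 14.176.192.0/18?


Subnet network: 14.176.192.0
Test IP AND mask: 66.222.64.0
No, 66.222.116.141 is not in 14.176.192.0/18


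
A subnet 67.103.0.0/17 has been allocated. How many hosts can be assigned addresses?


Host bits = 32 - 17 = 15
Total addresses = 2^15 = 32768
Usable = total - 2 (network and broadcast)
Usable hosts: 32766


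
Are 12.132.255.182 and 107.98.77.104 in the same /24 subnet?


Mask: 255.255.255.0
12.132.255.182 AND mask = 12.132.255.0
107.98.77.104 AND mask = 107.98.77.0
No, different subnets (12.132.255.0 vs 107.98.77.0)


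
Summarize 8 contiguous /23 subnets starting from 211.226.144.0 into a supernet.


Original prefix: /23
Number of subnets: 8 = 2^3
New prefix = 23 - 3 = 20
Supernet: 211.226.144.0/20


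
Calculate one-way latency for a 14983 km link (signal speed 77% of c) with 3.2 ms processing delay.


Speed = 0.77 * 3e5 km/s = 231000 km/s
Propagation delay = 14983 / 231000 = 0.0649 s = 64.8615 ms
Processing delay = 3.2 ms
Total one-way latency = 68.0615 ms


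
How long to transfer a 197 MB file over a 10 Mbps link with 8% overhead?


Effective throughput = 10 * (1 - 8/100) = 9.2 Mbps
File size in Mb = 197 * 8 = 1576 Mb
Time = 1576 / 9.2
Time = 171.3043 seconds


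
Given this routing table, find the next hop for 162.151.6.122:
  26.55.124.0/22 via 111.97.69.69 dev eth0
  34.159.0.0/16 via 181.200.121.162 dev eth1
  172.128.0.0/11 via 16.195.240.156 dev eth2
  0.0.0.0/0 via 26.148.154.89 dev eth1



Longest prefix match for 162.151.6.122:
  /22 26.55.124.0: no
  /16 34.159.0.0: no
  /11 172.128.0.0: no
  /0 0.0.0.0: MATCH
Selected: next-hop 26.148.154.89 via eth1 (matched /0)


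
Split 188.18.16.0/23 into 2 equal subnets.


New prefix = 23 + 1 = 24
Each subnet has 256 addresses
  188.18.16.0/24
  188.18.17.0/24
Subnets: 188.18.16.0/24, 188.18.17.0/24


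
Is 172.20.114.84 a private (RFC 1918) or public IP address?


RFC 1918 private ranges:
  10.0.0.0/8 (10.0.0.0 - 10.255.255.255)
  172.16.0.0/12 (172.16.0.0 - 172.31.255.255)
  192.168.0.0/16 (192.168.0.0 - 192.168.255.255)
Private (in 172.16.0.0/12)


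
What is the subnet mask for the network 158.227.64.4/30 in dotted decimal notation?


/30 means 30 network bits, 2 host bits
Binary: 11111111111111111111111111111100
Mask: 255.255.255.252


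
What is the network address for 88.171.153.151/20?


IP:   01011000.10101011.10011001.10010111
Mask: 11111111.11111111.11110000.00000000
AND operation:
Net:  01011000.10101011.10010000.00000000
Network: 88.171.144.0/20


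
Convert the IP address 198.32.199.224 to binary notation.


198 = 11000110
32 = 00100000
199 = 11000111
224 = 11100000
Binary: 11000110.00100000.11000111.11100000


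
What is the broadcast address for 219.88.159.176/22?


Network: 219.88.156.0/22
Host bits = 10
Set all host bits to 1:
Broadcast: 219.88.159.255


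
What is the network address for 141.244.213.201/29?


IP:   10001101.11110100.11010101.11001001
Mask: 11111111.11111111.11111111.11111000
AND operation:
Net:  10001101.11110100.11010101.11001000
Network: 141.244.213.200/29


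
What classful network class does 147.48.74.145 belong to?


First octet: 147
Binary: 10010011
10xxxxxx -> Class B (128-191)
Class B, default mask 255.255.0.0 (/16)


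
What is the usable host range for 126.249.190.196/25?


Network: 126.249.190.128
Broadcast: 126.249.190.255
First usable = network + 1
Last usable = broadcast - 1
Range: 126.249.190.129 to 126.249.190.254


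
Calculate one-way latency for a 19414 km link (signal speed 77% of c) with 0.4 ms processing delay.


Speed = 0.77 * 3e5 km/s = 231000 km/s
Propagation delay = 19414 / 231000 = 0.084 s = 84.0433 ms
Processing delay = 0.4 ms
Total one-way latency = 84.4433 ms


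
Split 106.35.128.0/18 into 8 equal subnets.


New prefix = 18 + 3 = 21
Each subnet has 2048 addresses
  106.35.128.0/21
  106.35.136.0/21
  106.35.144.0/21
  106.35.152.0/21
  106.35.160.0/21
  106.35.168.0/21
  106.35.176.0/21
  106.35.184.0/21
Subnets: 106.35.128.0/21, 106.35.136.0/21, 106.35.144.0/21, 106.35.152.0/21, 106.35.160.0/21, 106.35.168.0/21, 106.35.176.0/21, 106.35.184.0/21


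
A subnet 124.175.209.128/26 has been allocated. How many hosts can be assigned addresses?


Host bits = 32 - 26 = 6
Total addresses = 2^6 = 64
Usable = total - 2 (network and broadcast)
Usable hosts: 62


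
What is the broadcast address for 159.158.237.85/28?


Network: 159.158.237.80/28
Host bits = 4
Set all host bits to 1:
Broadcast: 159.158.237.95


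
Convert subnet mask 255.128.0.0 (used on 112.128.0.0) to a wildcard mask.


Subnet mask: 255.128.0.0
Wildcard = 255.255.255.255 - subnet mask
255 - 255 = 0
255 - 128 = 127
255 - 0 = 255
255 - 0 = 255
Wildcard: 0.127.255.255


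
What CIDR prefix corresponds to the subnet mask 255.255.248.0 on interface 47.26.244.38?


Binary: 11111111.11111111.11111000.00000000
Count leading 1s
Prefix: /21


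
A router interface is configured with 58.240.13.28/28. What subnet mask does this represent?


/28 means 28 network bits, 4 host bits
Binary: 11111111111111111111111111110000
Mask: 255.255.255.240


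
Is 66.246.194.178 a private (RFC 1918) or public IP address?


RFC 1918 private ranges:
  10.0.0.0/8 (10.0.0.0 - 10.255.255.255)
  172.16.0.0/12 (172.16.0.0 - 172.31.255.255)
  192.168.0.0/16 (192.168.0.0 - 192.168.255.255)
Public (not in any RFC 1918 range)


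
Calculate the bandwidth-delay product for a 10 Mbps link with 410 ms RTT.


BDP = bandwidth * RTT
= 10 Mbps * 410 ms
= 10 * 1e6 * 410 / 1000 bits
= 4100000 bits
= 512500 bytes
= 500.4883 KB
BDP = 4100000 bits (512500 bytes)


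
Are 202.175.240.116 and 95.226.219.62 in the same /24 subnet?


Mask: 255.255.255.0
202.175.240.116 AND mask = 202.175.240.0
95.226.219.62 AND mask = 95.226.219.0
No, different subnets (202.175.240.0 vs 95.226.219.0)


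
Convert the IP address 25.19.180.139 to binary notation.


25 = 00011001
19 = 00010011
180 = 10110100
139 = 10001011
Binary: 00011001.00010011.10110100.10001011


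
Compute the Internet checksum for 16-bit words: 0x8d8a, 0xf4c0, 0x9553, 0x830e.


Sum all words (with carry folding):
+ 0x8d8a = 0x8d8a
+ 0xf4c0 = 0x824b
+ 0x9553 = 0x179f
+ 0x830e = 0x9aad
One's complement: ~0x9aad
Checksum = 0x6552


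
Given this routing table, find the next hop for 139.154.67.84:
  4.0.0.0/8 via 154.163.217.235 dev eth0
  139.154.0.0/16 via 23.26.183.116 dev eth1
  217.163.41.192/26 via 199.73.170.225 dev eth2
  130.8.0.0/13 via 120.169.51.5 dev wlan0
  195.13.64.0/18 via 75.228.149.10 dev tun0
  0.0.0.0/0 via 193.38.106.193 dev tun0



Longest prefix match for 139.154.67.84:
  /8 4.0.0.0: no
  /16 139.154.0.0: MATCH
  /26 217.163.41.192: no
  /13 130.8.0.0: no
  /18 195.13.64.0: no
  /0 0.0.0.0: MATCH
Selected: next-hop 23.26.183.116 via eth1 (matched /16)


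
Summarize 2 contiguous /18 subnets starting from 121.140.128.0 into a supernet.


Original prefix: /18
Number of subnets: 2 = 2^1
New prefix = 18 - 1 = 17
Supernet: 121.140.128.0/17


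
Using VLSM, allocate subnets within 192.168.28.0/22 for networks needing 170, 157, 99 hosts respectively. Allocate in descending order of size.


170 hosts -> /24 (254 usable): 192.168.28.0/24
157 hosts -> /24 (254 usable): 192.168.29.0/24
99 hosts -> /25 (126 usable): 192.168.30.0/25
Allocation: 192.168.28.0/24 (170 hosts, 254 usable); 192.168.29.0/24 (157 hosts, 254 usable); 192.168.30.0/25 (99 hosts, 126 usable)


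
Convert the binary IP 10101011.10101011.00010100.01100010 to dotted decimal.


10101011 = 171
10101011 = 171
00010100 = 20
01100010 = 98
IP: 171.171.20.98


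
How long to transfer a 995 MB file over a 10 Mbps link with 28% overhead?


Effective throughput = 10 * (1 - 28/100) = 7.2 Mbps
File size in Mb = 995 * 8 = 7960 Mb
Time = 7960 / 7.2
Time = 1105.5556 seconds


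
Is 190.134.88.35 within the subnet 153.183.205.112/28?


Subnet network: 153.183.205.112
Test IP AND mask: 190.134.88.32
No, 190.134.88.35 is not in 153.183.205.112/28


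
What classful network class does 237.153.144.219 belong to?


First octet: 237
Binary: 11101101
1110xxxx -> Class D (224-239)
Class D (multicast), default mask N/A


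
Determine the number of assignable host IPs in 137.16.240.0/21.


Host bits = 32 - 21 = 11
Total addresses = 2^11 = 2048
Usable = total - 2 (network and broadcast)
Usable hosts: 2046


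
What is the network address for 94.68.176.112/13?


IP:   01011110.01000100.10110000.01110000
Mask: 11111111.11111000.00000000.00000000
AND operation:
Net:  01011110.01000000.00000000.00000000
Network: 94.64.0.0/13


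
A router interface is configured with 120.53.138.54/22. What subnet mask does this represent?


/22 means 22 network bits, 10 host bits
Binary: 11111111111111111111110000000000
Mask: 255.255.252.0


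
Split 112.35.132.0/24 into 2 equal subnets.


New prefix = 24 + 1 = 25
Each subnet has 128 addresses
  112.35.132.0/25
  112.35.132.128/25
Subnets: 112.35.132.0/25, 112.35.132.128/25


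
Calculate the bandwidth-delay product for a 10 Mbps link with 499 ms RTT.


BDP = bandwidth * RTT
= 10 Mbps * 499 ms
= 10 * 1e6 * 499 / 1000 bits
= 4990000 bits
= 623750 bytes
= 609.1309 KB
BDP = 4990000 bits (623750 bytes)


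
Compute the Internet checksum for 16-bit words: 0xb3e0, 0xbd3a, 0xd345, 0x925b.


Sum all words (with carry folding):
+ 0xb3e0 = 0xb3e0
+ 0xbd3a = 0x711b
+ 0xd345 = 0x4461
+ 0x925b = 0xd6bc
One's complement: ~0xd6bc
Checksum = 0x2943


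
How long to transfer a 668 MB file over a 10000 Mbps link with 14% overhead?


Effective throughput = 10000 * (1 - 14/100) = 8600 Mbps
File size in Mb = 668 * 8 = 5344 Mb
Time = 5344 / 8600
Time = 0.6214 seconds


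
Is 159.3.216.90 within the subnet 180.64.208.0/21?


Subnet network: 180.64.208.0
Test IP AND mask: 159.3.216.0
No, 159.3.216.90 is not in 180.64.208.0/21


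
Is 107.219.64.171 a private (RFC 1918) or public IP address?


RFC 1918 private ranges:
  10.0.0.0/8 (10.0.0.0 - 10.255.255.255)
  172.16.0.0/12 (172.16.0.0 - 172.31.255.255)
  192.168.0.0/16 (192.168.0.0 - 192.168.255.255)
Public (not in any RFC 1918 range)


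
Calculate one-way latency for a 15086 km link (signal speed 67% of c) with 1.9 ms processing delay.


Speed = 0.67 * 3e5 km/s = 201000 km/s
Propagation delay = 15086 / 201000 = 0.0751 s = 75.0547 ms
Processing delay = 1.9 ms
Total one-way latency = 76.9547 ms


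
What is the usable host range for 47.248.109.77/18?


Network: 47.248.64.0
Broadcast: 47.248.127.255
First usable = network + 1
Last usable = broadcast - 1
Range: 47.248.64.1 to 47.248.127.254


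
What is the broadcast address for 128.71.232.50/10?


Network: 128.64.0.0/10
Host bits = 22
Set all host bits to 1:
Broadcast: 128.127.255.255


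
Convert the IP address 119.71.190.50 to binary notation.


119 = 01110111
71 = 01000111
190 = 10111110
50 = 00110010
Binary: 01110111.01000111.10111110.00110010


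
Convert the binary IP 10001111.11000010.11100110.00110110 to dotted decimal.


10001111 = 143
11000010 = 194
11100110 = 230
00110110 = 54
IP: 143.194.230.54


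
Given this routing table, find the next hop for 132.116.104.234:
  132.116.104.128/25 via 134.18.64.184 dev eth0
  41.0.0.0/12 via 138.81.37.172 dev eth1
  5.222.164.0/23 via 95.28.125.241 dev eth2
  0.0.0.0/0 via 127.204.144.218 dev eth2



Longest prefix match for 132.116.104.234:
  /25 132.116.104.128: MATCH
  /12 41.0.0.0: no
  /23 5.222.164.0: no
  /0 0.0.0.0: MATCH
Selected: next-hop 134.18.64.184 via eth0 (matched /25)


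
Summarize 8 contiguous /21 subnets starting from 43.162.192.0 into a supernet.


Original prefix: /21
Number of subnets: 8 = 2^3
New prefix = 21 - 3 = 18
Supernet: 43.162.192.0/18


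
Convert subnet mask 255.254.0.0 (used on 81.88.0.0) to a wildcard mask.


Subnet mask: 255.254.0.0
Wildcard = 255.255.255.255 - subnet mask
255 - 255 = 0
255 - 254 = 1
255 - 0 = 255
255 - 0 = 255
Wildcard: 0.1.255.255


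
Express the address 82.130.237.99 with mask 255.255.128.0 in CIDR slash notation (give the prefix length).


Binary: 11111111.11111111.10000000.00000000
Count leading 1s
Prefix: /17


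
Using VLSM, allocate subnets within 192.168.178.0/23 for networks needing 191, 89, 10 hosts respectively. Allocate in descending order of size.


191 hosts -> /24 (254 usable): 192.168.178.0/24
89 hosts -> /25 (126 usable): 192.168.179.0/25
10 hosts -> /28 (14 usable): 192.168.179.128/28
Allocation: 192.168.178.0/24 (191 hosts, 254 usable); 192.168.179.0/25 (89 hosts, 126 usable); 192.168.179.128/28 (10 hosts, 14 usable)


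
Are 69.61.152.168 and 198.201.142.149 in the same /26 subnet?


Mask: 255.255.255.192
69.61.152.168 AND mask = 69.61.152.128
198.201.142.149 AND mask = 198.201.142.128
No, different subnets (69.61.152.128 vs 198.201.142.128)


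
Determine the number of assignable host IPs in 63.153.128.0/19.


Host bits = 32 - 19 = 13
Total addresses = 2^13 = 8192
Usable = total - 2 (network and broadcast)
Usable hosts: 8190


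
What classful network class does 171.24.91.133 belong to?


First octet: 171
Binary: 10101011
10xxxxxx -> Class B (128-191)
Class B, default mask 255.255.0.0 (/16)


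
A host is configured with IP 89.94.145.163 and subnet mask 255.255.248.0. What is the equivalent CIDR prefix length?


Binary: 11111111.11111111.11111000.00000000
Count leading 1s
Prefix: /21


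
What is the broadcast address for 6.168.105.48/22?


Network: 6.168.104.0/22
Host bits = 10
Set all host bits to 1:
Broadcast: 6.168.107.255


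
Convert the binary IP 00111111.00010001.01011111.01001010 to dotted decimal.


00111111 = 63
00010001 = 17
01011111 = 95
01001010 = 74
IP: 63.17.95.74


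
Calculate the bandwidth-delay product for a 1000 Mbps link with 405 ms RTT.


BDP = bandwidth * RTT
= 1000 Mbps * 405 ms
= 1000 * 1e6 * 405 / 1000 bits
= 405000000 bits
= 50625000 bytes
= 49438.4766 KB
BDP = 405000000 bits (50625000 bytes)


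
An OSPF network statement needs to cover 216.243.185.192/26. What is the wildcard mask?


Subnet mask: 255.255.255.192
Wildcard = 255.255.255.255 - subnet mask
255 - 255 = 0
255 - 255 = 0
255 - 255 = 0
255 - 192 = 63
Wildcard: 0.0.0.63


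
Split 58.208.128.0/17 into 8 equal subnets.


New prefix = 17 + 3 = 20
Each subnet has 4096 addresses
  58.208.128.0/20
  58.208.144.0/20
  58.208.160.0/20
  58.208.176.0/20
  58.208.192.0/20
  58.208.208.0/20
  58.208.224.0/20
  58.208.240.0/20
Subnets: 58.208.128.0/20, 58.208.144.0/20, 58.208.160.0/20, 58.208.176.0/20, 58.208.192.0/20, 58.208.208.0/20, 58.208.224.0/20, 58.208.240.0/20


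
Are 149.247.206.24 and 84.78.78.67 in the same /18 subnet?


Mask: 255.255.192.0
149.247.206.24 AND mask = 149.247.192.0
84.78.78.67 AND mask = 84.78.64.0
No, different subnets (149.247.192.0 vs 84.78.64.0)


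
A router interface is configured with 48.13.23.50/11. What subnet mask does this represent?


/11 means 11 network bits, 21 host bits
Binary: 11111111111000000000000000000000
Mask: 255.224.0.0


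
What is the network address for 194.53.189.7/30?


IP:   11000010.00110101.10111101.00000111
Mask: 11111111.11111111.11111111.11111100
AND operation:
Net:  11000010.00110101.10111101.00000100
Network: 194.53.189.4/30


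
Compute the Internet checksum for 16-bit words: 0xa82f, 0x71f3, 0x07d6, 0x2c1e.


Sum all words (with carry folding):
+ 0xa82f = 0xa82f
+ 0x71f3 = 0x1a23
+ 0x07d6 = 0x21f9
+ 0x2c1e = 0x4e17
One's complement: ~0x4e17
Checksum = 0xb1e8


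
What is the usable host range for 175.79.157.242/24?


Network: 175.79.157.0
Broadcast: 175.79.157.255
First usable = network + 1
Last usable = broadcast - 1
Range: 175.79.157.1 to 175.79.157.254


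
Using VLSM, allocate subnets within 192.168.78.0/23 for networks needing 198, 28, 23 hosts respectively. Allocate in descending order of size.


198 hosts -> /24 (254 usable): 192.168.78.0/24
28 hosts -> /27 (30 usable): 192.168.79.0/27
23 hosts -> /27 (30 usable): 192.168.79.32/27
Allocation: 192.168.78.0/24 (198 hosts, 254 usable); 192.168.79.0/27 (28 hosts, 30 usable); 192.168.79.32/27 (23 hosts, 30 usable)


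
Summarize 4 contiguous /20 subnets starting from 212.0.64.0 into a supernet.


Original prefix: /20
Number of subnets: 4 = 2^2
New prefix = 20 - 2 = 18
Supernet: 212.0.64.0/18


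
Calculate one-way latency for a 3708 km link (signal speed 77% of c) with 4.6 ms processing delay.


Speed = 0.77 * 3e5 km/s = 231000 km/s
Propagation delay = 3708 / 231000 = 0.0161 s = 16.0519 ms
Processing delay = 4.6 ms
Total one-way latency = 20.6519 ms


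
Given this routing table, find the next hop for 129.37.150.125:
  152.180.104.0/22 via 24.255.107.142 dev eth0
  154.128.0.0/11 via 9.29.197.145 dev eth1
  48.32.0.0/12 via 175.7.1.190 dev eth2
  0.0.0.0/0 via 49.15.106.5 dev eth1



Longest prefix match for 129.37.150.125:
  /22 152.180.104.0: no
  /11 154.128.0.0: no
  /12 48.32.0.0: no
  /0 0.0.0.0: MATCH
Selected: next-hop 49.15.106.5 via eth1 (matched /0)


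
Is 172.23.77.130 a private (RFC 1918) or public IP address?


RFC 1918 private ranges:
  10.0.0.0/8 (10.0.0.0 - 10.255.255.255)
  172.16.0.0/12 (172.16.0.0 - 172.31.255.255)
  192.168.0.0/16 (192.168.0.0 - 192.168.255.255)
Private (in 172.16.0.0/12)


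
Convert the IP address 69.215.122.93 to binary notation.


69 = 01000101
215 = 11010111
122 = 01111010
93 = 01011101
Binary: 01000101.11010111.01111010.01011101


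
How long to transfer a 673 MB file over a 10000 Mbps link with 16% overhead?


Effective throughput = 10000 * (1 - 16/100) = 8400 Mbps
File size in Mb = 673 * 8 = 5384 Mb
Time = 5384 / 8400
Time = 0.641 seconds


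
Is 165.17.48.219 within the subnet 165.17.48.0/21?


Subnet network: 165.17.48.0
Test IP AND mask: 165.17.48.0
Yes, 165.17.48.219 is in 165.17.48.0/21


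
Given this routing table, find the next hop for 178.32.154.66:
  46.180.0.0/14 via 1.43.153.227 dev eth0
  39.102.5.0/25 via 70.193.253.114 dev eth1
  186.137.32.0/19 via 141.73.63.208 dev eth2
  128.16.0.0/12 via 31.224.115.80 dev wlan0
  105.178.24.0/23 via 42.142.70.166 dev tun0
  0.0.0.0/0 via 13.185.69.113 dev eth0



Longest prefix match for 178.32.154.66:
  /14 46.180.0.0: no
  /25 39.102.5.0: no
  /19 186.137.32.0: no
  /12 128.16.0.0: no
  /23 105.178.24.0: no
  /0 0.0.0.0: MATCH
Selected: next-hop 13.185.69.113 via eth0 (matched /0)


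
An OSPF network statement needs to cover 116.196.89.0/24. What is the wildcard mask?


Subnet mask: 255.255.255.0
Wildcard = 255.255.255.255 - subnet mask
255 - 255 = 0
255 - 255 = 0
255 - 255 = 0
255 - 0 = 255
Wildcard: 0.0.0.255


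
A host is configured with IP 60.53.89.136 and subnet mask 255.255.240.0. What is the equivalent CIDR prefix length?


Binary: 11111111.11111111.11110000.00000000
Count leading 1s
Prefix: /20


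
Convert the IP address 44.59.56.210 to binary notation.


44 = 00101100
59 = 00111011
56 = 00111000
210 = 11010010
Binary: 00101100.00111011.00111000.11010010


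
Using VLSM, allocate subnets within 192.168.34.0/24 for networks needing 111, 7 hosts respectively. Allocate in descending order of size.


111 hosts -> /25 (126 usable): 192.168.34.0/25
7 hosts -> /28 (14 usable): 192.168.34.128/28
Allocation: 192.168.34.0/25 (111 hosts, 126 usable); 192.168.34.128/28 (7 hosts, 14 usable)


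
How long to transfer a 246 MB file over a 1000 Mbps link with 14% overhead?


Effective throughput = 1000 * (1 - 14/100) = 860 Mbps
File size in Mb = 246 * 8 = 1968 Mb
Time = 1968 / 860
Time = 2.2884 seconds


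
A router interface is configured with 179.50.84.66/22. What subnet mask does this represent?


/22 means 22 network bits, 10 host bits
Binary: 11111111111111111111110000000000
Mask: 255.255.252.0


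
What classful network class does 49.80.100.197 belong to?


First octet: 49
Binary: 00110001
0xxxxxxx -> Class A (1-126)
Class A, default mask 255.0.0.0 (/8)


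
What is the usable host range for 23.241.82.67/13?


Network: 23.240.0.0
Broadcast: 23.247.255.255
First usable = network + 1
Last usable = broadcast - 1
Range: 23.240.0.1 to 23.247.255.254


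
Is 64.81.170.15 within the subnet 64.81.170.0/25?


Subnet network: 64.81.170.0
Test IP AND mask: 64.81.170.0
Yes, 64.81.170.15 is in 64.81.170.0/25


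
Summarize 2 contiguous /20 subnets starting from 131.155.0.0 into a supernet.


Original prefix: /20
Number of subnets: 2 = 2^1
New prefix = 20 - 1 = 19
Supernet: 131.155.0.0/19


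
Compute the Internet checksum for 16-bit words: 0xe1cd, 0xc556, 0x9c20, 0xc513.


Sum all words (with carry folding):
+ 0xe1cd = 0xe1cd
+ 0xc556 = 0xa724
+ 0x9c20 = 0x4345
+ 0xc513 = 0x0859
One's complement: ~0x0859
Checksum = 0xf7a6


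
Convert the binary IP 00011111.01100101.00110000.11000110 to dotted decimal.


00011111 = 31
01100101 = 101
00110000 = 48
11000110 = 198
IP: 31.101.48.198


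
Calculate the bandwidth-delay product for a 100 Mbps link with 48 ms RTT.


BDP = bandwidth * RTT
= 100 Mbps * 48 ms
= 100 * 1e6 * 48 / 1000 bits
= 4800000 bits
= 600000 bytes
= 585.9375 KB
BDP = 4800000 bits (600000 bytes)


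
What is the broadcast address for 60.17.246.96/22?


Network: 60.17.244.0/22
Host bits = 10
Set all host bits to 1:
Broadcast: 60.17.247.255


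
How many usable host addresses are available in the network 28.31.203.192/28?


Host bits = 32 - 28 = 4
Total addresses = 2^4 = 16
Usable = total - 2 (network and broadcast)
Usable hosts: 14


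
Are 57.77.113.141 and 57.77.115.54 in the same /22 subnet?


Mask: 255.255.252.0
57.77.113.141 AND mask = 57.77.112.0
57.77.115.54 AND mask = 57.77.112.0
Yes, same subnet (57.77.112.0)


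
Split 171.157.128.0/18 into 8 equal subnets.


New prefix = 18 + 3 = 21
Each subnet has 2048 addresses
  171.157.128.0/21
  171.157.136.0/21
  171.157.144.0/21
  171.157.152.0/21
  171.157.160.0/21
  171.157.168.0/21
  171.157.176.0/21
  171.157.184.0/21
Subnets: 171.157.128.0/21, 171.157.136.0/21, 171.157.144.0/21, 171.157.152.0/21, 171.157.160.0/21, 171.157.168.0/21, 171.157.176.0/21, 171.157.184.0/21


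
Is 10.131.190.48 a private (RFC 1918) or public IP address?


RFC 1918 private ranges:
  10.0.0.0/8 (10.0.0.0 - 10.255.255.255)
  172.16.0.0/12 (172.16.0.0 - 172.31.255.255)
  192.168.0.0/16 (192.168.0.0 - 192.168.255.255)
Private (in 10.0.0.0/8)


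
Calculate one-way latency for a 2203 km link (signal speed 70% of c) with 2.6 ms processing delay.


Speed = 0.7 * 3e5 km/s = 210000 km/s
Propagation delay = 2203 / 210000 = 0.0105 s = 10.4905 ms
Processing delay = 2.6 ms
Total one-way latency = 13.0905 ms


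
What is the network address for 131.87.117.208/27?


IP:   10000011.01010111.01110101.11010000
Mask: 11111111.11111111.11111111.11100000
AND operation:
Net:  10000011.01010111.01110101.11000000
Network: 131.87.117.192/27


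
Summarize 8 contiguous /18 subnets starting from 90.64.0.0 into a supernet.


Original prefix: /18
Number of subnets: 8 = 2^3
New prefix = 18 - 3 = 15
Supernet: 90.64.0.0/15


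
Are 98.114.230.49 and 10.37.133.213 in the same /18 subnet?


Mask: 255.255.192.0
98.114.230.49 AND mask = 98.114.192.0
10.37.133.213 AND mask = 10.37.128.0
No, different subnets (98.114.192.0 vs 10.37.128.0)


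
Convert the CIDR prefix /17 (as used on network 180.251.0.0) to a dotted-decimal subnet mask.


/17 means 17 network bits, 15 host bits
Binary: 11111111111111111000000000000000
Mask: 255.255.128.0


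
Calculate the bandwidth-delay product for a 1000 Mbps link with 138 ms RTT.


BDP = bandwidth * RTT
= 1000 Mbps * 138 ms
= 1000 * 1e6 * 138 / 1000 bits
= 138000000 bits
= 17250000 bytes
= 16845.7031 KB
BDP = 138000000 bits (17250000 bytes)


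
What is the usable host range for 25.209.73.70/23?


Network: 25.209.72.0
Broadcast: 25.209.73.255
First usable = network + 1
Last usable = broadcast - 1
Range: 25.209.72.1 to 25.209.73.254


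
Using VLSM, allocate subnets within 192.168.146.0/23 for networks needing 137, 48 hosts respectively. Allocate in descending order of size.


137 hosts -> /24 (254 usable): 192.168.146.0/24
48 hosts -> /26 (62 usable): 192.168.147.0/26
Allocation: 192.168.146.0/24 (137 hosts, 254 usable); 192.168.147.0/26 (48 hosts, 62 usable)


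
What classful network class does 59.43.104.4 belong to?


First octet: 59
Binary: 00111011
0xxxxxxx -> Class A (1-126)
Class A, default mask 255.0.0.0 (/8)


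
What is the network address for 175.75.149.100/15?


IP:   10101111.01001011.10010101.01100100
Mask: 11111111.11111110.00000000.00000000
AND operation:
Net:  10101111.01001010.00000000.00000000
Network: 175.74.0.0/15


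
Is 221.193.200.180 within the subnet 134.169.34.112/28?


Subnet network: 134.169.34.112
Test IP AND mask: 221.193.200.176
No, 221.193.200.180 is not in 134.169.34.112/28


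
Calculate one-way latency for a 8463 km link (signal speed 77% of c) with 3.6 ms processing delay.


Speed = 0.77 * 3e5 km/s = 231000 km/s
Propagation delay = 8463 / 231000 = 0.0366 s = 36.6364 ms
Processing delay = 3.6 ms
Total one-way latency = 40.2364 ms


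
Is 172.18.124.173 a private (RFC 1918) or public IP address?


RFC 1918 private ranges:
  10.0.0.0/8 (10.0.0.0 - 10.255.255.255)
  172.16.0.0/12 (172.16.0.0 - 172.31.255.255)
  192.168.0.0/16 (192.168.0.0 - 192.168.255.255)
Private (in 172.16.0.0/12)


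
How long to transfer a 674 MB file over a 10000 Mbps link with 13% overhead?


Effective throughput = 10000 * (1 - 13/100) = 8700 Mbps
File size in Mb = 674 * 8 = 5392 Mb
Time = 5392 / 8700
Time = 0.6198 seconds


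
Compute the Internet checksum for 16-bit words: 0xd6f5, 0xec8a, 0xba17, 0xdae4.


Sum all words (with carry folding):
+ 0xd6f5 = 0xd6f5
+ 0xec8a = 0xc380
+ 0xba17 = 0x7d98
+ 0xdae4 = 0x587d
One's complement: ~0x587d
Checksum = 0xa782


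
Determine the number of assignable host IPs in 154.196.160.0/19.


Host bits = 32 - 19 = 13
Total addresses = 2^13 = 8192
Usable = total - 2 (network and broadcast)
Usable hosts: 8190


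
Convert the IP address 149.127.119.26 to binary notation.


149 = 10010101
127 = 01111111
119 = 01110111
26 = 00011010
Binary: 10010101.01111111.01110111.00011010


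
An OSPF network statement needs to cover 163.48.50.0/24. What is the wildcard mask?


Subnet mask: 255.255.255.0
Wildcard = 255.255.255.255 - subnet mask
255 - 255 = 0
255 - 255 = 0
255 - 255 = 0
255 - 0 = 255
Wildcard: 0.0.0.255


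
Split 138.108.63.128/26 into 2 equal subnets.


New prefix = 26 + 1 = 27
Each subnet has 32 addresses
  138.108.63.128/27
  138.108.63.160/27
Subnets: 138.108.63.128/27, 138.108.63.160/27


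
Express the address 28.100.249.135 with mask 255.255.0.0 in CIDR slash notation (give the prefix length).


Binary: 11111111.11111111.00000000.00000000
Count leading 1s
Prefix: /16


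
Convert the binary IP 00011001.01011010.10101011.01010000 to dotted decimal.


00011001 = 25
01011010 = 90
10101011 = 171
01010000 = 80
IP: 25.90.171.80


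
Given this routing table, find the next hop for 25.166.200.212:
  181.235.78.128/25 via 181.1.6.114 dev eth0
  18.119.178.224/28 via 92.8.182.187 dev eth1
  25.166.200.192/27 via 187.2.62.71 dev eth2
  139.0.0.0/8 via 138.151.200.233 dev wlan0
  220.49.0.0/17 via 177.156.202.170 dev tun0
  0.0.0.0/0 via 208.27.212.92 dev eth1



Longest prefix match for 25.166.200.212:
  /25 181.235.78.128: no
  /28 18.119.178.224: no
  /27 25.166.200.192: MATCH
  /8 139.0.0.0: no
  /17 220.49.0.0: no
  /0 0.0.0.0: MATCH
Selected: next-hop 187.2.62.71 via eth2 (matched /27)


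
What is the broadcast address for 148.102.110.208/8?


Network: 148.0.0.0/8
Host bits = 24
Set all host bits to 1:
Broadcast: 148.255.255.255


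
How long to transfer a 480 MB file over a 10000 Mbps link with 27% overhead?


Effective throughput = 10000 * (1 - 27/100) = 7300 Mbps
File size in Mb = 480 * 8 = 3840 Mb
Time = 3840 / 7300
Time = 0.526 seconds


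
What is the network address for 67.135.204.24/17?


IP:   01000011.10000111.11001100.00011000
Mask: 11111111.11111111.10000000.00000000
AND operation:
Net:  01000011.10000111.10000000.00000000
Network: 67.135.128.0/17


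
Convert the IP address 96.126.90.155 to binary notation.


96 = 01100000
126 = 01111110
90 = 01011010
155 = 10011011
Binary: 01100000.01111110.01011010.10011011


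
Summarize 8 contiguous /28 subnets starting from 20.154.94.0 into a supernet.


Original prefix: /28
Number of subnets: 8 = 2^3
New prefix = 28 - 3 = 25
Supernet: 20.154.94.0/25


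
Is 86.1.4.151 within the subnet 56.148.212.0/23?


Subnet network: 56.148.212.0
Test IP AND mask: 86.1.4.0
No, 86.1.4.151 is not in 56.148.212.0/23


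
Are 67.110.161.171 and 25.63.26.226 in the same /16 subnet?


Mask: 255.255.0.0
67.110.161.171 AND mask = 67.110.0.0
25.63.26.226 AND mask = 25.63.0.0
No, different subnets (67.110.0.0 vs 25.63.0.0)


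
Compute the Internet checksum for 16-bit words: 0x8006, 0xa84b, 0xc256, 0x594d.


Sum all words (with carry folding):
+ 0x8006 = 0x8006
+ 0xa84b = 0x2852
+ 0xc256 = 0xeaa8
+ 0x594d = 0x43f6
One's complement: ~0x43f6
Checksum = 0xbc09


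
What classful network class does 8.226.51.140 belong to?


First octet: 8
Binary: 00001000
0xxxxxxx -> Class A (1-126)
Class A, default mask 255.0.0.0 (/8)


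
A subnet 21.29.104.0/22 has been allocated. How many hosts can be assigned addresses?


Host bits = 32 - 22 = 10
Total addresses = 2^10 = 1024
Usable = total - 2 (network and broadcast)
Usable hosts: 1022


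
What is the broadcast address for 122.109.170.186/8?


Network: 122.0.0.0/8
Host bits = 24
Set all host bits to 1:
Broadcast: 122.255.255.255


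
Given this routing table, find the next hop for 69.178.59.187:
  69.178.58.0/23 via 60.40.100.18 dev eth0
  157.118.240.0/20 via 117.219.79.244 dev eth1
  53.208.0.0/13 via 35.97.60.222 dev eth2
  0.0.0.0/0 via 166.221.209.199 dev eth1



Longest prefix match for 69.178.59.187:
  /23 69.178.58.0: MATCH
  /20 157.118.240.0: no
  /13 53.208.0.0: no
  /0 0.0.0.0: MATCH
Selected: next-hop 60.40.100.18 via eth0 (matched /23)


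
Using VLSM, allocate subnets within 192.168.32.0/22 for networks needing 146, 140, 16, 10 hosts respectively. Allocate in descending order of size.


146 hosts -> /24 (254 usable): 192.168.32.0/24
140 hosts -> /24 (254 usable): 192.168.33.0/24
16 hosts -> /27 (30 usable): 192.168.34.0/27
10 hosts -> /28 (14 usable): 192.168.34.32/28
Allocation: 192.168.32.0/24 (146 hosts, 254 usable); 192.168.33.0/24 (140 hosts, 254 usable); 192.168.34.0/27 (16 hosts, 30 usable); 192.168.34.32/28 (10 hosts, 14 usable)


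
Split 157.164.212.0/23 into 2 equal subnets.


New prefix = 23 + 1 = 24
Each subnet has 256 addresses
  157.164.212.0/24
  157.164.213.0/24
Subnets: 157.164.212.0/24, 157.164.213.0/24


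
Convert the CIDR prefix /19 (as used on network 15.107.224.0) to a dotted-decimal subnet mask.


/19 means 19 network bits, 13 host bits
Binary: 11111111111111111110000000000000
Mask: 255.255.224.0


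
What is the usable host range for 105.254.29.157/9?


Network: 105.128.0.0
Broadcast: 105.255.255.255
First usable = network + 1
Last usable = broadcast - 1
Range: 105.128.0.1 to 105.255.255.254


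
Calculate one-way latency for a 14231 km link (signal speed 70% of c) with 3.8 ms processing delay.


Speed = 0.7 * 3e5 km/s = 210000 km/s
Propagation delay = 14231 / 210000 = 0.0678 s = 67.7667 ms
Processing delay = 3.8 ms
Total one-way latency = 71.5667 ms


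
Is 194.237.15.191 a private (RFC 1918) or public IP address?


RFC 1918 private ranges:
  10.0.0.0/8 (10.0.0.0 - 10.255.255.255)
  172.16.0.0/12 (172.16.0.0 - 172.31.255.255)
  192.168.0.0/16 (192.168.0.0 - 192.168.255.255)
Public (not in any RFC 1918 range)


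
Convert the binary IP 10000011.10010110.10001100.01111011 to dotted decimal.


10000011 = 131
10010110 = 150
10001100 = 140
01111011 = 123
IP: 131.150.140.123


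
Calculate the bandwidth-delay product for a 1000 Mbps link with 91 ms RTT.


BDP = bandwidth * RTT
= 1000 Mbps * 91 ms
= 1000 * 1e6 * 91 / 1000 bits
= 91000000 bits
= 11375000 bytes
= 11108.3984 KB
BDP = 91000000 bits (11375000 bytes)


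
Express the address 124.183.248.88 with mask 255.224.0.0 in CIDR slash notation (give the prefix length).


Binary: 11111111.11100000.00000000.00000000
Count leading 1s
Prefix: /11


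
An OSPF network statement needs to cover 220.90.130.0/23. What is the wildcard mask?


Subnet mask: 255.255.254.0
Wildcard = 255.255.255.255 - subnet mask
255 - 255 = 0
255 - 255 = 0
255 - 254 = 1
255 - 0 = 255
Wildcard: 0.0.1.255
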